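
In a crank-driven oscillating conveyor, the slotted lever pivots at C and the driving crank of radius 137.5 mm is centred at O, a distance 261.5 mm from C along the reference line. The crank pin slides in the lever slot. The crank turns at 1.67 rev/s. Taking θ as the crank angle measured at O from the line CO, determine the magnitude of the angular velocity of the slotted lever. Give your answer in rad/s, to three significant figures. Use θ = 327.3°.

ω = 10.49 rad/s (from 1.67 rev/s).
Crank pin A relative to C: A = (d + r cosθ, r sinθ); lever angle φ = atan2(r sinθ, d + r cosθ).
Differentiating tanφ: φ̇ = rω(d cosθ + r)/(d² + r² + 2dr cosθ).
d² + r² + 2dr cosθ = |CA|² = 0.147804 m²;  d cosθ + r = +0.35756 m.
|ω_lever| = |0.1375·10.49·+0.35756| / 0.147804 = 3.4903 rad/s.

3.49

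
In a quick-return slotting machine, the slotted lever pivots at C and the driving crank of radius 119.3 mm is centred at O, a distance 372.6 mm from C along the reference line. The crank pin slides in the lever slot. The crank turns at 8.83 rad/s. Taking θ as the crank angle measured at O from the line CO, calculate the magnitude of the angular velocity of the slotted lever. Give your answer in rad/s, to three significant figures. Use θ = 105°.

0.185

ω = 8.83 rad/s
Crank pin A relative to C: A = (d + r cosθ, r sinθ); lever angle φ = atan2(r sinθ, d + r cosθ).
Differentiating tanφ: φ̇ = rω(d cosθ + r)/(d² + r² + 2dr cosθ).
d² + r² + 2dr cosθ = |CA|² = 0.130054 m²;  d cosθ + r = +0.022864 m.
|ω_lever| = |0.1193·8.83·+0.022864| / 0.130054 = 0.1852 rad/s.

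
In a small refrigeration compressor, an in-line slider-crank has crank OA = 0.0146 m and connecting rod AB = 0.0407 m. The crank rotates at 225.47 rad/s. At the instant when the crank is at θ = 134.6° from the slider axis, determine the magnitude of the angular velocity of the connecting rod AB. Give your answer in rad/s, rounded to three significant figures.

ω = 225.5 rad/s
The rod makes angle φ with the slider axis where L sinφ = r sinθ; differentiating, L cosφ·φ̇ = r ω cosθ.
L cosφ = √(L² − r² sin²θ) = 0.03935 m.
|ω_rod| = r ω |cosθ| / √(L² − r² sin²θ) = 0.0146·225.5·0.70215/0.03935 = 58.739 rad/s.

58.7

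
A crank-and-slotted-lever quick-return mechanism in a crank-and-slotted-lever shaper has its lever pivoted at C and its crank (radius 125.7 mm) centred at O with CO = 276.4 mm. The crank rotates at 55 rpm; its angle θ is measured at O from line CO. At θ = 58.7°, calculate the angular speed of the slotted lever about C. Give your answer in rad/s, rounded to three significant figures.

1.52

ω = 5.76 rad/s (from 55 rpm).
Crank pin A relative to C: A = (d + r cosθ, r sinθ); lever angle φ = atan2(r sinθ, d + r cosθ).
Differentiating tanφ: φ̇ = rω(d cosθ + r)/(d² + r² + 2dr cosθ).
d² + r² + 2dr cosθ = |CA|² = 0.128297 m²;  d cosθ + r = +0.2693 m.
|ω_lever| = |0.1257·5.76·+0.2693| / 0.128297 = 1.5196 rad/s.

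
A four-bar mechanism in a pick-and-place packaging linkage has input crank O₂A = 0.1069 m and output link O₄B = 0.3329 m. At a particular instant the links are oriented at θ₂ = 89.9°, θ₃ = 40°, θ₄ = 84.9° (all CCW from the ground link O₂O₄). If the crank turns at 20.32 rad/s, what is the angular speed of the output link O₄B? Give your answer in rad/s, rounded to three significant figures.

ω₂ = 20.32 rad/s
Differentiating the loop-closure r₂e^{iθ₂}+r₃e^{iθ₃}=r₁+r₄e^{iθ₄} gives r₂ω₂e^{iθ₂}+r₃ω₃e^{iθ₃}=r₄ω₄e^{iθ₄}.
Eliminating the other unknown: ω₄ = r₂ω₂ sin(θ₂−θ₃) / [r₄ sin(θ₄−θ₃)].
Numerator sine = +0.76492; denominator sine = +0.70587.
Result = 0.1069·20.32·(+0.76492) / (0.3329·(+0.70587)) = +7.071 rad/s; magnitude 7.071 rad/s.

7.07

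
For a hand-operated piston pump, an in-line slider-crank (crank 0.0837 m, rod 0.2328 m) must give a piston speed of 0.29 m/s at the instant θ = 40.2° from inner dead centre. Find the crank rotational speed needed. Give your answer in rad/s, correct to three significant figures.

For an in-line slider-crank, |v_piston| = rω|sinθ|·[1 + r cosθ/√(L² − r² sin²θ)].
With r = 0.0837 m, L = 0.2328 m, θ = 40.2°: the bracketed kinematic factor |dx/dθ| = 0.069277 m.
ω = v/|dx/dθ| = 0.29/0.069277 = 4.1861 rad/s.

4.19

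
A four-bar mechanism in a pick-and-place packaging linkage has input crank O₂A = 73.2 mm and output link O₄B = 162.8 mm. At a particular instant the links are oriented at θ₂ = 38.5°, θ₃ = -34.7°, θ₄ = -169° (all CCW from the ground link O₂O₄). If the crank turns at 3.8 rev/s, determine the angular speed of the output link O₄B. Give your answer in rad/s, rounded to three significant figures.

ω₂ = 23.88 rad/s (from 3.8 rev/s).
Differentiating the loop-closure r₂e^{iθ₂}+r₃e^{iθ₃}=r₁+r₄e^{iθ₄} gives r₂ω₂e^{iθ₂}+r₃ω₃e^{iθ₃}=r₄ω₄e^{iθ₄}.
Eliminating the other unknown: ω₄ = r₂ω₂ sin(θ₂−θ₃) / [r₄ sin(θ₄−θ₃)].
Numerator sine = +0.95732; denominator sine = -0.71569.
Result = 0.0732·23.88·(+0.95732) / (0.1628·(-0.71569)) = -14.36 rad/s; magnitude 14.36 rad/s.

14.4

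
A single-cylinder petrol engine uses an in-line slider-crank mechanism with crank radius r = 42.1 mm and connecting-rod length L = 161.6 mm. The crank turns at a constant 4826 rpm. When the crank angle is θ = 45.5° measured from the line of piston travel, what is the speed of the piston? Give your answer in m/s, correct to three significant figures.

ω = 2π·4826/60 = 505.4 rad/s
For an in-line slider-crank, x = r cosθ + √(L² − r² sin²θ), so v = −rω sinθ·[1 + r cosθ/√(L² − r² sin²θ)].
With r = 0.0421 m, L = 0.1616 m, θ = 45.5°: √(L² − r² sin²θ) = 0.15879 m.
v = −0.0421·505.4·0.71325·[1 + 0.0421·0.70091/0.15879] = -17.996 m/s.
|v| = 17.996 m/s.

18.0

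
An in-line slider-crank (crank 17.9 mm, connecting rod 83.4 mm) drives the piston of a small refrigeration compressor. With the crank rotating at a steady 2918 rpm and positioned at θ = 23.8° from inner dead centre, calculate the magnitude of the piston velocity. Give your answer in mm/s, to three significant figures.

2640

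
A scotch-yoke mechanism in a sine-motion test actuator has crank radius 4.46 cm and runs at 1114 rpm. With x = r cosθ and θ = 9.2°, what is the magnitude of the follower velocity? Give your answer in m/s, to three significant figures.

ω = 116.7 rad/s (from 1114 rpm).
x = r cosθ ⇒ ẋ = −rω sinθ.
|v| = rω|sinθ| = 0.0446·116.7·|sin 9.2°| = 0.83185 m/s.

0.832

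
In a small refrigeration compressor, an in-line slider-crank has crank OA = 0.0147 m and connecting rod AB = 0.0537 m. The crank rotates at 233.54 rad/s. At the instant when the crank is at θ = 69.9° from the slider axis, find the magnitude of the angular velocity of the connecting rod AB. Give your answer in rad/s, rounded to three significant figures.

22.7

ω = 233.5 rad/s
The rod makes angle φ with the slider axis where L sinφ = r sinθ; differentiating, L cosφ·φ̇ = r ω cosθ.
L cosφ = √(L² − r² sin²θ) = 0.051895 m.
|ω_rod| = r ω |cosθ| / √(L² − r² sin²θ) = 0.0147·233.5·0.34366/0.051895 = 22.734 rad/s.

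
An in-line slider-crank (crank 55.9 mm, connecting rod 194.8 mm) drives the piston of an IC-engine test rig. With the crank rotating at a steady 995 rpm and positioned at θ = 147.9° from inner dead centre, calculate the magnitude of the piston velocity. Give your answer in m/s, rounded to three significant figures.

ω = 2π·995/60 = 104.2 rad/s
For an in-line slider-crank, x = r cosθ + √(L² − r² sin²θ), so v = −rω sinθ·[1 + r cosθ/√(L² − r² sin²θ)].
With r = 0.0559 m, L = 0.1948 m, θ = 147.9°: √(L² − r² sin²θ) = 0.19252 m.
v = −0.0559·104.2·0.53140·[1 + 0.0559·-0.84712/0.19252] = -2.3339 m/s.
|v| = 2.3339 m/s.

2.33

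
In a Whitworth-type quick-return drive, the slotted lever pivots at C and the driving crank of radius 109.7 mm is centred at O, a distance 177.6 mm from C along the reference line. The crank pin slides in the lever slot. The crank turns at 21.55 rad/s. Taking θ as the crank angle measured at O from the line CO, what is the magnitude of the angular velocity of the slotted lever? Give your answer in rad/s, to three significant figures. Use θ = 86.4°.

6.21

ω = 21.55 rad/s
Crank pin A relative to C: A = (d + r cosθ, r sinθ); lever angle φ = atan2(r sinθ, d + r cosθ).
Differentiating tanφ: φ̇ = rω(d cosθ + r)/(d² + r² + 2dr cosθ).
d² + r² + 2dr cosθ = |CA|² = 0.0460225 m²;  d cosθ + r = +0.12085 m.
|ω_lever| = |0.1097·21.55·+0.12085| / 0.0460225 = 6.2078 rad/s.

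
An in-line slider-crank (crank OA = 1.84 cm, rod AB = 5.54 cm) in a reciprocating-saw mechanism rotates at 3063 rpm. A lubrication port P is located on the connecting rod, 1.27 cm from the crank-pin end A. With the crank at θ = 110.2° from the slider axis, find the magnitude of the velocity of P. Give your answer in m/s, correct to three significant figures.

5.61

ω = 320.8 rad/s.  Crank-pin speed |V_A| = rω = 5.9019 m/s, perpendicular to OA.
Rod angle: sinφ = −(r/L) sinθ ⇒ φ = -18.162°; ω_rod = −rω cosθ/√(L²−r²sin²θ) = +38.714 rad/s.
V_P = V_A + ω_rod × AP, with AP = 0.0127 m along the rod.
Components: V_Px = −rω sinθ − a·ω_rod·sinφ = -5.3857 m/s;  V_Py = rω cosθ + a·ω_rod·cosφ = -1.5707 m/s.
|V_P| = √(V_Px² + V_Py²) = 5.61 m/s.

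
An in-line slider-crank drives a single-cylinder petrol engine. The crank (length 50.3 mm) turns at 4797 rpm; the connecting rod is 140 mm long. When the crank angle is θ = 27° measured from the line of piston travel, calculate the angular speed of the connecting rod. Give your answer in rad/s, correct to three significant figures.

163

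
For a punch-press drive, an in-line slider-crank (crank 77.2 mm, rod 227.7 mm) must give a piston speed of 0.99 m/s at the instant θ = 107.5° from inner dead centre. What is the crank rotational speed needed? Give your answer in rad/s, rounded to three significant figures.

For an in-line slider-crank, |v_piston| = rω|sinθ|·[1 + r cosθ/√(L² − r² sin²θ)].
With r = 0.0772 m, L = 0.2277 m, θ = 107.5°: the bracketed kinematic factor |dx/dθ| = 0.065694 m.
ω = v/|dx/dθ| = 0.99/0.065694 = 15.07 rad/s.

15.1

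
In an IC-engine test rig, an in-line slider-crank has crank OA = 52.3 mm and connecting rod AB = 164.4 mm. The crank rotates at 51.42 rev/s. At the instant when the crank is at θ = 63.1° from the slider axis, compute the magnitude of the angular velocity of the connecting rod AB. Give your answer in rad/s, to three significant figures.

48.5

ω = 323.1 rad/s (converted from 51.42 rev/s).
The rod makes angle φ with the slider axis where L sinφ = r sinθ; differentiating, L cosφ·φ̇ = r ω cosθ.
L cosφ = √(L² − r² sin²θ) = 0.15765 m.
|ω_rod| = r ω |cosθ| / √(L² − r² sin²θ) = 0.0523·323.1·0.45243/0.15765 = 48.494 rad/s.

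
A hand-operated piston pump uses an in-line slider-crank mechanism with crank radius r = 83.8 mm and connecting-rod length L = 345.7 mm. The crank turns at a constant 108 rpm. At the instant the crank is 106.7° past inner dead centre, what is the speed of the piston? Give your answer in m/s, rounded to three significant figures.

ω = 2π·108/60 = 11.31 rad/s
For an in-line slider-crank, x = r cosθ + √(L² − r² sin²θ), so v = −rω sinθ·[1 + r cosθ/√(L² − r² sin²θ)].
With r = 0.0838 m, L = 0.3457 m, θ = 106.7°: √(L² − r² sin²θ) = 0.33625 m.
v = −0.0838·11.31·0.95782·[1 + 0.0838·-0.28736/0.33625] = -0.84277 m/s.
|v| = 0.84277 m/s.

0.843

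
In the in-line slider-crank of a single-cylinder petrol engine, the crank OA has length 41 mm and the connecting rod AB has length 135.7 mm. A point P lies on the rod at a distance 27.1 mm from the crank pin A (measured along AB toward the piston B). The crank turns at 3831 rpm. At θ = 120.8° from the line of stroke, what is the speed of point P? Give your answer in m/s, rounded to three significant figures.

15.2

ω = 401.2 rad/s.  Crank-pin speed |V_A| = rω = 16.448 m/s, perpendicular to OA.
Rod angle: sinφ = −(r/L) sinθ ⇒ φ = -15.042°; ω_rod = −rω cosθ/√(L²−r²sin²θ) = +64.268 rad/s.
V_P = V_A + ω_rod × AP, with AP = 0.0271 m along the rod.
Components: V_Px = −rω sinθ − a·ω_rod·sinφ = -13.677 m/s;  V_Py = rω cosθ + a·ω_rod·cosφ = -6.7403 m/s.
|V_P| = √(V_Px² + V_Py²) = 15.247 m/s.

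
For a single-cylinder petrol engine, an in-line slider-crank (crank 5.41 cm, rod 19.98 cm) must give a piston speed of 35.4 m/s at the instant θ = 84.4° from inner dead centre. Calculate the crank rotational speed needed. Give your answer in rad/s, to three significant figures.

640

For an in-line slider-crank, |v_piston| = rω|sinθ|·[1 + r cosθ/√(L² − r² sin²θ)].
With r = 0.0541 m, L = 0.1998 m, θ = 84.4°: the bracketed kinematic factor |dx/dθ| = 0.055319 m.
ω = v/|dx/dθ| = 35.4/0.055319 = 639.92 rad/s.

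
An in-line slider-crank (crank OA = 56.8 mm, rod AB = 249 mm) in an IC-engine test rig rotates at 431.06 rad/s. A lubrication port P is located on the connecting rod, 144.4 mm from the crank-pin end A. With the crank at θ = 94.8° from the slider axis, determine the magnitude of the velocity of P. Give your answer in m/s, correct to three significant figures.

24.1

ω = 431.1 rad/s.  Crank-pin speed |V_A| = rω = 24.484 m/s, perpendicular to OA.
Rod angle: sinφ = −(r/L) sinθ ⇒ φ = -13.139°; ω_rod = −rω cosθ/√(L²−r²sin²θ) = +8.4492 rad/s.
V_P = V_A + ω_rod × AP, with AP = 0.1444 m along the rod.
Components: V_Px = −rω sinθ − a·ω_rod·sinφ = -24.121 m/s;  V_Py = rω cosθ + a·ω_rod·cosφ = -0.86065 m/s.
|V_P| = √(V_Px² + V_Py²) = 24.136 m/s.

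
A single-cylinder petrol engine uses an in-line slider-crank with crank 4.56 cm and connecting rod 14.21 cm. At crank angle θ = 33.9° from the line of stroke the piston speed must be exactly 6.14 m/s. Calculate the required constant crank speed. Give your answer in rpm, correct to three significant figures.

1810

For an in-line slider-crank, |v_piston| = rω|sinθ|·[1 + r cosθ/√(L² − r² sin²θ)].
With r = 0.0456 m, L = 0.1421 m, θ = 33.9°: the bracketed kinematic factor |dx/dθ| = 0.032319 m.
ω = v/|dx/dθ| = 6.14/0.032319 = 189.98 rad/s.
N = 60ω/(2π) = 1814.2 rpm.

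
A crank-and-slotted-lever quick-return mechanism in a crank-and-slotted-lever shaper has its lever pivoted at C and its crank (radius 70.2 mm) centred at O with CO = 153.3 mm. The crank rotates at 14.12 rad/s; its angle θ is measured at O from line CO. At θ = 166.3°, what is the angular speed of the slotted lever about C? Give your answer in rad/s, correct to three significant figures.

10.4

ω = 14.12 rad/s
Crank pin A relative to C: A = (d + r cosθ, r sinθ); lever angle φ = atan2(r sinθ, d + r cosθ).
Differentiating tanφ: φ̇ = rω(d cosθ + r)/(d² + r² + 2dr cosθ).
d² + r² + 2dr cosθ = |CA|² = 0.00751797 m²;  d cosθ + r = -0.078738 m.
|ω_lever| = |0.0702·14.12·-0.078738| / 0.00751797 = 10.381 rad/s.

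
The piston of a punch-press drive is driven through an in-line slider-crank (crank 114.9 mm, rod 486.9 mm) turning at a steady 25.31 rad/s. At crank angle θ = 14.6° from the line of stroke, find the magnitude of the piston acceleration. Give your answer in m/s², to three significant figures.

86.5

ω = 25.31 rad/s
x(θ) = r cosθ + √(L² − r² sin²θ); with ω constant, a = ω²·d²x/dθ².
d²x/dθ² = −r cosθ − r²(cos2θ)/√u − r⁴ sin²2θ/(4u^{3/2}),  u = L² − r² sin²θ = 0.236233 m².
Substituting r = 0.1149 m, L = 0.4869 m, θ = 14.6°: d²x/dθ² = -0.13499 m.
a = ω²·d²x/dθ² = (25.31)²·(-0.13499) = -86.475 m/s²;  |a| = 86.475 m/s².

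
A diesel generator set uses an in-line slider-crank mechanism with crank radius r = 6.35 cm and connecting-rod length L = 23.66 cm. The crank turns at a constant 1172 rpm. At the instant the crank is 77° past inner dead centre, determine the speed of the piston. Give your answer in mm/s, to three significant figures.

8070

ω = 2π·1172/60 = 122.7 rad/s
For an in-line slider-crank, x = r cosθ + √(L² − r² sin²θ), so v = −rω sinθ·[1 + r cosθ/√(L² − r² sin²θ)].
With r = 0.0635 m, L = 0.2366 m, θ = 77°: √(L² − r² sin²θ) = 0.22837 m.
v = −0.0635·122.7·0.97437·[1 + 0.0635·0.22495/0.22837] = -8.0687 m/s.
|v| = 8.0687 m/s = 8068.7 mm/s.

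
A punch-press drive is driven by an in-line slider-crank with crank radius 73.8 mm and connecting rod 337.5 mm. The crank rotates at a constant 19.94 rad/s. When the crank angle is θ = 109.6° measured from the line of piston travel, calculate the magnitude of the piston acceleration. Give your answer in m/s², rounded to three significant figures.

14.9

ω = 19.94 rad/s
x(θ) = r cosθ + √(L² − r² sin²θ); with ω constant, a = ω²·d²x/dθ².
d²x/dθ² = −r cosθ − r²(cos2θ)/√u − r⁴ sin²2θ/(4u^{3/2}),  u = L² − r² sin²θ = 0.109073 m².
Substituting r = 0.0738 m, L = 0.3375 m, θ = 109.6°: d²x/dθ² = +0.037454 m.
a = ω²·d²x/dθ² = (19.94)²·(+0.037454) = +14.892 m/s²;  |a| = 14.892 m/s².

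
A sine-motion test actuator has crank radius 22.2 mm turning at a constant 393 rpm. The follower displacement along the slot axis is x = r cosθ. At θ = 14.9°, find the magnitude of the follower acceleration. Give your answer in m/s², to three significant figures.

36.3

ω = 41.15 rad/s (from 393 rpm).
x = r cosθ ⇒ ẍ = −rω² cosθ (ω constant).
|a| = rω²|cosθ| = 0.0222·(41.15)²·|cos 14.9°| = 36.336 m/s².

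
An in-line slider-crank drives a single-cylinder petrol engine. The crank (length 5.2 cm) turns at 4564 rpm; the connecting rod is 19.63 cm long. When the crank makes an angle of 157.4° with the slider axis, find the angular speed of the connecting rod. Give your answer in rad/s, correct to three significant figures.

ω = 477.9 rad/s (converted from 4564 rpm).
The rod makes angle φ with the slider axis where L sinφ = r sinθ; differentiating, L cosφ·φ̇ = r ω cosθ.
L cosφ = √(L² − r² sin²θ) = 0.19528 m.
|ω_rod| = r ω |cosθ| / √(L² − r² sin²θ) = 0.052·477.9·0.92321/0.19528 = 117.5 rad/s.

117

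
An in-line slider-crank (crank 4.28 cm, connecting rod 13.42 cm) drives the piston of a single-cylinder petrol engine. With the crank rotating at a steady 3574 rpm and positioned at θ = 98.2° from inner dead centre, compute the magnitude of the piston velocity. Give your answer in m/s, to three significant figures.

ω = 2π·3574/60 = 374.3 rad/s
For an in-line slider-crank, x = r cosθ + √(L² − r² sin²θ), so v = −rω sinθ·[1 + r cosθ/√(L² − r² sin²θ)].
With r = 0.0428 m, L = 0.1342 m, θ = 98.2°: √(L² − r² sin²θ) = 0.12734 m.
v = −0.0428·374.3·0.98978·[1 + 0.0428·-0.14263/0.12734] = -15.095 m/s.
|v| = 15.095 m/s.

15.1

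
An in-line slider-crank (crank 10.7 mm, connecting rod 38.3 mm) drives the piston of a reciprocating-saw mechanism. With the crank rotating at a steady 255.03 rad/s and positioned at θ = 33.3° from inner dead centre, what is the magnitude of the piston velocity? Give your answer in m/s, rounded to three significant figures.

ω = 255 rad/s
For an in-line slider-crank, x = r cosθ + √(L² − r² sin²θ), so v = −rω sinθ·[1 + r cosθ/√(L² − r² sin²θ)].
With r = 0.0107 m, L = 0.0383 m, θ = 33.3°: √(L² − r² sin²θ) = 0.037847 m.
v = −0.0107·255·0.54902·[1 + 0.0107·0.83581/0.037847] = -1.8522 m/s.
|v| = 1.8522 m/s.

1.85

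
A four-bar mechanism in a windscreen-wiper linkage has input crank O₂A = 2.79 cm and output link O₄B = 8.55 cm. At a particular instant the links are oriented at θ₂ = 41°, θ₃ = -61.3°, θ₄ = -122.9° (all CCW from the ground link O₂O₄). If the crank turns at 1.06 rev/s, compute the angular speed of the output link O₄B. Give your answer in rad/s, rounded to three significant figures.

ω₂ = 6.66 rad/s (from 1.06 rev/s).
Differentiating the loop-closure r₂e^{iθ₂}+r₃e^{iθ₃}=r₁+r₄e^{iθ₄} gives r₂ω₂e^{iθ₂}+r₃ω₃e^{iθ₃}=r₄ω₄e^{iθ₄}.
Eliminating the other unknown: ω₄ = r₂ω₂ sin(θ₂−θ₃) / [r₄ sin(θ₄−θ₃)].
Numerator sine = +0.97705; denominator sine = -0.87965.
Result = 0.0279·6.66·(+0.97705) / (0.0855·(-0.87965)) = -2.414 rad/s; magnitude 2.414 rad/s.

2.41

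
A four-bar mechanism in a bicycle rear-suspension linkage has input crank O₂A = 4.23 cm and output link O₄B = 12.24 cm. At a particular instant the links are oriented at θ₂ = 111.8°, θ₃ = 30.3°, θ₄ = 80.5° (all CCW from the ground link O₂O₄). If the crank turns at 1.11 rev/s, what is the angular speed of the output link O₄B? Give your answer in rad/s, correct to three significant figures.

3.10

ω₂ = 6.974 rad/s (from 1.11 rev/s).
Differentiating the loop-closure r₂e^{iθ₂}+r₃e^{iθ₃}=r₁+r₄e^{iθ₄} gives r₂ω₂e^{iθ₂}+r₃ω₃e^{iθ₃}=r₄ω₄e^{iθ₄}.
Eliminating the other unknown: ω₄ = r₂ω₂ sin(θ₂−θ₃) / [r₄ sin(θ₄−θ₃)].
Numerator sine = +0.98902; denominator sine = +0.76828.
Result = 0.0423·6.974·(+0.98902) / (0.1224·(+0.76828)) = +3.1027 rad/s; magnitude 3.1027 rad/s.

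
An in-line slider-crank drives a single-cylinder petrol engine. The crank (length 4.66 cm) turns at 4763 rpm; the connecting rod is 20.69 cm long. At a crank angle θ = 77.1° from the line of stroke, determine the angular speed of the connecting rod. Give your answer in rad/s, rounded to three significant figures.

25.7

ω = 498.8 rad/s (converted from 4763 rpm).
The rod makes angle φ with the slider axis where L sinφ = r sinθ; differentiating, L cosφ·φ̇ = r ω cosθ.
L cosφ = √(L² − r² sin²θ) = 0.20185 m.
|ω_rod| = r ω |cosθ| / √(L² − r² sin²θ) = 0.0466·498.8·0.22325/0.20185 = 25.707 rad/s.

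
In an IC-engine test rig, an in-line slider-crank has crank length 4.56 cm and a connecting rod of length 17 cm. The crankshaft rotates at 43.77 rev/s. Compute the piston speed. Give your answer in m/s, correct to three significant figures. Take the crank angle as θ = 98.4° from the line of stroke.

11.9

ω = 2π·43.8 = 275 rad/s
For an in-line slider-crank, x = r cosθ + √(L² − r² sin²θ), so v = −rω sinθ·[1 + r cosθ/√(L² − r² sin²θ)].
With r = 0.0456 m, L = 0.17 m, θ = 98.4°: √(L² − r² sin²θ) = 0.16391 m.
v = −0.0456·275·0.98927·[1 + 0.0456·-0.14608/0.16391] = -11.902 m/s.
|v| = 11.902 m/s.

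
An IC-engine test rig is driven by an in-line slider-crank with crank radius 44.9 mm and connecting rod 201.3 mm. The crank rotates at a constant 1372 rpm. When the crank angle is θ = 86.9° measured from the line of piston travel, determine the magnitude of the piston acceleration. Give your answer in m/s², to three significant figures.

ω = 2π·1372/60 = 143.7 rad/s
x(θ) = r cosθ + √(L² − r² sin²θ); with ω constant, a = ω²·d²x/dθ².
d²x/dθ² = −r cosθ − r²(cos2θ)/√u − r⁴ sin²2θ/(4u^{3/2}),  u = L² − r² sin²θ = 0.0385116 m².
Substituting r = 0.0449 m, L = 0.2013 m, θ = 86.9°: d²x/dθ² = +0.0077832 m.
a = ω²·d²x/dθ² = (143.7)²·(+0.0077832) = +160.67 m/s²;  |a| = 160.67 m/s².

161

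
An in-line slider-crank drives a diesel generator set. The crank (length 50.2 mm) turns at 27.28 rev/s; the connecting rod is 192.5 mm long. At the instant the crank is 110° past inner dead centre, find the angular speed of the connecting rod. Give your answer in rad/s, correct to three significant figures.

15.8

ω = 171.4 rad/s (converted from 27.28 rev/s).
The rod makes angle φ with the slider axis where L sinφ = r sinθ; differentiating, L cosφ·φ̇ = r ω cosθ.
L cosφ = √(L² − r² sin²θ) = 0.18663 m.
|ω_rod| = r ω |cosθ| / √(L² − r² sin²θ) = 0.0502·171.4·0.34202/0.18663 = 15.769 rad/s.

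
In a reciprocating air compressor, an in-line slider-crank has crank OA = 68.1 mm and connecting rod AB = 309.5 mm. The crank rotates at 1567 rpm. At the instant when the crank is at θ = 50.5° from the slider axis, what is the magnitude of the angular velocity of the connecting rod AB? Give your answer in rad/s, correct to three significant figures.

23.3

ω = 164.1 rad/s (converted from 1567 rpm).
The rod makes angle φ with the slider axis where L sinφ = r sinθ; differentiating, L cosφ·φ̇ = r ω cosθ.
L cosφ = √(L² − r² sin²θ) = 0.30501 m.
|ω_rod| = r ω |cosθ| / √(L² − r² sin²θ) = 0.0681·164.1·0.63608/0.30501 = 23.305 rad/s.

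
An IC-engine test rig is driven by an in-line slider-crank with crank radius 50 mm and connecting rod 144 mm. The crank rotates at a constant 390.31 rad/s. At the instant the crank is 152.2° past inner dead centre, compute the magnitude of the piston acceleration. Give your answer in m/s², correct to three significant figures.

5170

ω = 390.3 rad/s
x(θ) = r cosθ + √(L² − r² sin²θ); with ω constant, a = ω²·d²x/dθ².
d²x/dθ² = −r cosθ − r²(cos2θ)/√u − r⁴ sin²2θ/(4u^{3/2}),  u = L² − r² sin²θ = 0.0201922 m².
Substituting r = 0.05 m, L = 0.144 m, θ = 152.2°: d²x/dθ² = +0.033919 m.
a = ω²·d²x/dθ² = (390.3)²·(+0.033919) = +5167.2 m/s²;  |a| = 5167.2 m/s².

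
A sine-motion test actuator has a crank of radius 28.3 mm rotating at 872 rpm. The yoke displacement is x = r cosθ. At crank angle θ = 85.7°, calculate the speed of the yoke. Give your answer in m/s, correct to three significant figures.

2.58

ω = 91.32 rad/s (from 872 rpm).
x = r cosθ ⇒ ẋ = −rω sinθ.
|v| = rω|sinθ| = 0.0283·91.32·|sin 85.7°| = 2.577 m/s.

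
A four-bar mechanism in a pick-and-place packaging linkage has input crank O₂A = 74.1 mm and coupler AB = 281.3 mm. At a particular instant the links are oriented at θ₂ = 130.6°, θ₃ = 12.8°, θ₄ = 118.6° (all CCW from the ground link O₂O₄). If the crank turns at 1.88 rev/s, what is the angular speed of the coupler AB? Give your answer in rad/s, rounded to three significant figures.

ω₂ = 11.81 rad/s (from 1.88 rev/s).
Differentiating the loop-closure r₂e^{iθ₂}+r₃e^{iθ₃}=r₁+r₄e^{iθ₄} gives r₂ω₂e^{iθ₂}+r₃ω₃e^{iθ₃}=r₄ω₄e^{iθ₄}.
Eliminating the other unknown: ω₃ = r₂ω₂ sin(θ₄−θ₂) / [r₃ sin(θ₃−θ₄)].
Numerator sine = -0.20791; denominator sine = -0.96222.
Result = 0.0741·11.81·(-0.20791) / (0.2813·(-0.96222)) = +0.67234 rad/s; magnitude 0.67234 rad/s.

0.672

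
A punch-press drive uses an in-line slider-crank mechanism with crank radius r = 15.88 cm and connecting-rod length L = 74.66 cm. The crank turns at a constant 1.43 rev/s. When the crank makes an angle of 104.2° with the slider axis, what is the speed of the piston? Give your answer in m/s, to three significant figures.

ω = 2π·1.43 = 8.985 rad/s
For an in-line slider-crank, x = r cosθ + √(L² − r² sin²θ), so v = −rω sinθ·[1 + r cosθ/√(L² − r² sin²θ)].
With r = 0.1588 m, L = 0.7466 m, θ = 104.2°: √(L² − r² sin²θ) = 0.73056 m.
v = −0.1588·8.985·0.96945·[1 + 0.1588·-0.24531/0.73056] = -1.3095 m/s.
|v| = 1.3095 m/s.

1.31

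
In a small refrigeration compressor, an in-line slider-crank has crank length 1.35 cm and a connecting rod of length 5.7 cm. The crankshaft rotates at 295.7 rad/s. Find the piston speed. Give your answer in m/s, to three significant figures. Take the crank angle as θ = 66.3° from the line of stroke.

4.01

ω = 295.7 rad/s
For an in-line slider-crank, x = r cosθ + √(L² − r² sin²θ), so v = −rω sinθ·[1 + r cosθ/√(L² − r² sin²θ)].
With r = 0.0135 m, L = 0.057 m, θ = 66.3°: √(L² − r² sin²θ) = 0.055643 m.
v = −0.0135·295.7·0.91566·[1 + 0.0135·0.40195/0.055643] = -4.0117 m/s.
|v| = 4.0117 m/s.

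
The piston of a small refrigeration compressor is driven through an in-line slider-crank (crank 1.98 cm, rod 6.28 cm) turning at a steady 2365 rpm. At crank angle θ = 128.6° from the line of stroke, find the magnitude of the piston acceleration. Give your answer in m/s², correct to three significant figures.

835

ω = 2π·2365/60 = 247.7 rad/s
x(θ) = r cosθ + √(L² − r² sin²θ); with ω constant, a = ω²·d²x/dθ².
d²x/dθ² = −r cosθ − r²(cos2θ)/√u − r⁴ sin²2θ/(4u^{3/2}),  u = L² − r² sin²θ = 0.00370439 m².
Substituting r = 0.0198 m, L = 0.0628 m, θ = 128.6°: d²x/dθ² = +0.013618 m.
a = ω²·d²x/dθ² = (247.7)²·(+0.013618) = +835.27 m/s²;  |a| = 835.27 m/s².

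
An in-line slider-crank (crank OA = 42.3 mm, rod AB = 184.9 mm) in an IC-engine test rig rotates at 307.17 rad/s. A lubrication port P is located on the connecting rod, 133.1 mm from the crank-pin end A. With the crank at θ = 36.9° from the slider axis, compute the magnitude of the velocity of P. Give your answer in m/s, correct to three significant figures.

ω = 307.2 rad/s.  Crank-pin speed |V_A| = rω = 12.993 m/s, perpendicular to OA.
Rod angle: sinφ = −(r/L) sinθ ⇒ φ = -7.895°; ω_rod = −rω cosθ/√(L²−r²sin²θ) = -56.733 rad/s.
V_P = V_A + ω_rod × AP, with AP = 0.1331 m along the rod.
Components: V_Px = −rω sinθ − a·ω_rod·sinφ = -8.8387 m/s;  V_Py = rω cosθ + a·ω_rod·cosφ = +2.9109 m/s.
|V_P| = √(V_Px² + V_Py²) = 9.3057 m/s.

9.31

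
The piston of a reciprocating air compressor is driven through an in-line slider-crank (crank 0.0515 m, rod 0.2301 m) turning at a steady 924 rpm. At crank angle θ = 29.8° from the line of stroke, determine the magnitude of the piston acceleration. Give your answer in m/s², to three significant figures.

474

ω = 2π·924/60 = 96.76 rad/s
x(θ) = r cosθ + √(L² − r² sin²θ); with ω constant, a = ω²·d²x/dθ².
d²x/dθ² = −r cosθ − r²(cos2θ)/√u − r⁴ sin²2θ/(4u^{3/2}),  u = L² − r² sin²θ = 0.0522909 m².
Substituting r = 0.0515 m, L = 0.2301 m, θ = 29.8°: d²x/dθ² = -0.050669 m.
a = ω²·d²x/dθ² = (96.76)²·(-0.050669) = -474.39 m/s²;  |a| = 474.39 m/s².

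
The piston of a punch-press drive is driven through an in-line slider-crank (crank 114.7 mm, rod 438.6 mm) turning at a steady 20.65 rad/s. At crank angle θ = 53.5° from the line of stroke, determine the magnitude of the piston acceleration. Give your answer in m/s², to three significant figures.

25.5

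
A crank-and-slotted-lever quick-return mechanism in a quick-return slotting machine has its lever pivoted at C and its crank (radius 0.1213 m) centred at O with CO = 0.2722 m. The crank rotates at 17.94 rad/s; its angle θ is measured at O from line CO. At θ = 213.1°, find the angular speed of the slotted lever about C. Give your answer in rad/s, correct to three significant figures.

6.94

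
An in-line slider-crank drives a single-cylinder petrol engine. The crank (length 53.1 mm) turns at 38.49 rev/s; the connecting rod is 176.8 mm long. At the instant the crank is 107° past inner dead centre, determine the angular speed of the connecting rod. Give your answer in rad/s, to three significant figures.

22.2

ω = 241.8 rad/s (converted from 38.49 rev/s).
The rod makes angle φ with the slider axis where L sinφ = r sinθ; differentiating, L cosφ·φ̇ = r ω cosθ.
L cosφ = √(L² − r² sin²θ) = 0.16935 m.
|ω_rod| = r ω |cosθ| / √(L² − r² sin²θ) = 0.0531·241.8·0.29237/0.16935 = 22.17 rad/s.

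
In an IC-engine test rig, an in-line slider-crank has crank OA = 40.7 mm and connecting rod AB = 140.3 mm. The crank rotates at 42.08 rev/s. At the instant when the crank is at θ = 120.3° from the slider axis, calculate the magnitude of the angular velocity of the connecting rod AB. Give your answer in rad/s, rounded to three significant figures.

ω = 264.4 rad/s (converted from 42.08 rev/s).
The rod makes angle φ with the slider axis where L sinφ = r sinθ; differentiating, L cosφ·φ̇ = r ω cosθ.
L cosφ = √(L² − r² sin²θ) = 0.13583 m.
|ω_rod| = r ω |cosθ| / √(L² − r² sin²θ) = 0.0407·264.4·0.50453/0.13583 = 39.971 rad/s.

40.0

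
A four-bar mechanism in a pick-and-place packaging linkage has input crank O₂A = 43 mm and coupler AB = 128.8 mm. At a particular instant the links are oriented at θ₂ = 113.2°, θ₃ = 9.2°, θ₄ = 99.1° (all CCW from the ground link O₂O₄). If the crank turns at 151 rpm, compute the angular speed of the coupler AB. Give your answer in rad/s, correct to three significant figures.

ω₂ = 15.81 rad/s (from 151 rpm).
Differentiating the loop-closure r₂e^{iθ₂}+r₃e^{iθ₃}=r₁+r₄e^{iθ₄} gives r₂ω₂e^{iθ₂}+r₃ω₃e^{iθ₃}=r₄ω₄e^{iθ₄}.
Eliminating the other unknown: ω₃ = r₂ω₂ sin(θ₄−θ₂) / [r₃ sin(θ₃−θ₄)].
Numerator sine = -0.24362; denominator sine = -1.00000.
Result = 0.043·15.81·(-0.24362) / (0.1288·(-1.00000)) = +1.2861 rad/s; magnitude 1.2861 rad/s.

1.29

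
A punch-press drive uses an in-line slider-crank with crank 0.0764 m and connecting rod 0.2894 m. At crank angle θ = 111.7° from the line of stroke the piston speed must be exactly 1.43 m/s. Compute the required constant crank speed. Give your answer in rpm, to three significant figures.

214

For an in-line slider-crank, |v_piston| = rω|sinθ|·[1 + r cosθ/√(L² − r² sin²θ)].
With r = 0.0764 m, L = 0.2894 m, θ = 111.7°: the bracketed kinematic factor |dx/dθ| = 0.063838 m.
ω = v/|dx/dθ| = 1.43/0.063838 = 22.4 rad/s.
N = 60ω/(2π) = 213.91 rpm.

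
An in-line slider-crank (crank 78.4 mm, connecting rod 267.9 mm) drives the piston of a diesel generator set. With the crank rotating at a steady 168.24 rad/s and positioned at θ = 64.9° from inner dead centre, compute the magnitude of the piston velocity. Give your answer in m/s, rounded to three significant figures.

ω = 168.2 rad/s
For an in-line slider-crank, x = r cosθ + √(L² − r² sin²θ), so v = −rω sinθ·[1 + r cosθ/√(L² − r² sin²θ)].
With r = 0.0784 m, L = 0.2679 m, θ = 64.9°: √(L² − r² sin²θ) = 0.25832 m.
v = −0.0784·168.2·0.90557·[1 + 0.0784·0.42420/0.25832] = -13.482 m/s.
|v| = 13.482 m/s.

13.5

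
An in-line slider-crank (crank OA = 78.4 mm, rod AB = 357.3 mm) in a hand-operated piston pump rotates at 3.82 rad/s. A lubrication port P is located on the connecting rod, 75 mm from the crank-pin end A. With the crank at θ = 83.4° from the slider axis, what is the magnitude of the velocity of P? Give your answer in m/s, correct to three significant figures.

ω = 3.82 rad/s.  Crank-pin speed |V_A| = rω = 0.29949 m/s, perpendicular to OA.
Rod angle: sinφ = −(r/L) sinθ ⇒ φ = -12.590°; ω_rod = −rω cosθ/√(L²−r²sin²θ) = -0.098714 rad/s.
V_P = V_A + ω_rod × AP, with AP = 0.075 m along the rod.
Components: V_Px = −rω sinθ − a·ω_rod·sinφ = -0.29912 m/s;  V_Py = rω cosθ + a·ω_rod·cosφ = +0.027197 m/s.
|V_P| = √(V_Px² + V_Py²) = 0.30035 m/s.

0.300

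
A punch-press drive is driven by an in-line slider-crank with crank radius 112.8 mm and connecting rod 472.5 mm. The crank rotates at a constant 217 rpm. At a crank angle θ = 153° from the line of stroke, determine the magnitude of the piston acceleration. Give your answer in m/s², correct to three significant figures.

43.5

ω = 2π·217/60 = 22.72 rad/s
x(θ) = r cosθ + √(L² − r² sin²θ); with ω constant, a = ω²·d²x/dθ².
d²x/dθ² = −r cosθ − r²(cos2θ)/√u − r⁴ sin²2θ/(4u^{3/2}),  u = L² − r² sin²θ = 0.220634 m².
Substituting r = 0.1128 m, L = 0.4725 m, θ = 153°: d²x/dθ² = +0.084328 m.
a = ω²·d²x/dθ² = (22.72)²·(+0.084328) = +43.546 m/s²;  |a| = 43.546 m/s².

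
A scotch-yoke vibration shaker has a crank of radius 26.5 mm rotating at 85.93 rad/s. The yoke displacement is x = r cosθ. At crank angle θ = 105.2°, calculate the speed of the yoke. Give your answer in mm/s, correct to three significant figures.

ω = 85.93 rad/s
x = r cosθ ⇒ ẋ = −rω sinθ.
|v| = rω|sinθ| = 0.0265·85.93·|sin 105.2°| = 2.1975 m/s = 2197.5 mm/s.

2200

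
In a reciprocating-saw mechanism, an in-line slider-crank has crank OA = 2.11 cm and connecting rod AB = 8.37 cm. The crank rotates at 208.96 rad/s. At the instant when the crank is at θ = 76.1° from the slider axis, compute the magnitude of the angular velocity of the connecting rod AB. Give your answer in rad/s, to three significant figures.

ω = 209 rad/s
The rod makes angle φ with the slider axis where L sinφ = r sinθ; differentiating, L cosφ·φ̇ = r ω cosθ.
L cosφ = √(L² − r² sin²θ) = 0.081155 m.
|ω_rod| = r ω |cosθ| / √(L² − r² sin²θ) = 0.0211·209·0.24023/0.081155 = 13.051 rad/s.

13.1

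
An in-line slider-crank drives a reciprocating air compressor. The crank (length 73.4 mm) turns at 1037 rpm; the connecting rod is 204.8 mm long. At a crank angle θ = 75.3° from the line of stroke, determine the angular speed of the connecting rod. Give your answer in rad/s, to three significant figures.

10.5

ω = 108.6 rad/s (converted from 1037 rpm).
The rod makes angle φ with the slider axis where L sinφ = r sinθ; differentiating, L cosφ·φ̇ = r ω cosθ.
L cosφ = √(L² − r² sin²θ) = 0.1921 m.
|ω_rod| = r ω |cosθ| / √(L² − r² sin²θ) = 0.0734·108.6·0.25376/0.1921 = 10.529 rad/s.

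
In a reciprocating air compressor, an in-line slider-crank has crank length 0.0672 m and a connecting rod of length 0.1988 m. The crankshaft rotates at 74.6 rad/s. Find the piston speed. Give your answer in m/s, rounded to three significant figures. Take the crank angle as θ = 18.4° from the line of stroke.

2.09

ω = 74.6 rad/s
For an in-line slider-crank, x = r cosθ + √(L² − r² sin²θ), so v = −rω sinθ·[1 + r cosθ/√(L² − r² sin²θ)].
With r = 0.0672 m, L = 0.1988 m, θ = 18.4°: √(L² − r² sin²θ) = 0.19767 m.
v = −0.0672·74.6·0.31565·[1 + 0.0672·0.94888/0.19767] = -2.0928 m/s.
|v| = 2.0928 m/s.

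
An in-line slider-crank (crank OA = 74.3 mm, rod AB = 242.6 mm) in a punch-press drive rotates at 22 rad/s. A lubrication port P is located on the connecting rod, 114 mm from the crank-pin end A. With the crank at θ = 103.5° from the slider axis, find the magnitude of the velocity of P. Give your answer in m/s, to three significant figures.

1.55

ω = 22 rad/s.  Crank-pin speed |V_A| = rω = 1.6346 m/s, perpendicular to OA.
Rod angle: sinφ = −(r/L) sinθ ⇒ φ = -17.326°; ω_rod = −rω cosθ/√(L²−r²sin²θ) = +1.6477 rad/s.
V_P = V_A + ω_rod × AP, with AP = 0.114 m along the rod.
Components: V_Px = −rω sinθ − a·ω_rod·sinφ = -1.5335 m/s;  V_Py = rω cosθ + a·ω_rod·cosφ = -0.20228 m/s.
|V_P| = √(V_Px² + V_Py²) = 1.5468 m/s.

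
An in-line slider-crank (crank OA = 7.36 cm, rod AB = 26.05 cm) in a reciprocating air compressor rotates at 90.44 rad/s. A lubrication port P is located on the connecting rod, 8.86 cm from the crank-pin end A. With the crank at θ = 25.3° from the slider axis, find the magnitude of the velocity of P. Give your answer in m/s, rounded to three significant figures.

ω = 90.44 rad/s.  Crank-pin speed |V_A| = rω = 6.6564 m/s, perpendicular to OA.
Rod angle: sinφ = −(r/L) sinθ ⇒ φ = -6.935°; ω_rod = −rω cosθ/√(L²−r²sin²θ) = -23.272 rad/s.
V_P = V_A + ω_rod × AP, with AP = 0.0886 m along the rod.
Components: V_Px = −rω sinθ − a·ω_rod·sinφ = -3.0936 m/s;  V_Py = rω cosθ + a·ω_rod·cosφ = +3.9711 m/s.
|V_P| = √(V_Px² + V_Py²) = 5.0339 m/s.

5.03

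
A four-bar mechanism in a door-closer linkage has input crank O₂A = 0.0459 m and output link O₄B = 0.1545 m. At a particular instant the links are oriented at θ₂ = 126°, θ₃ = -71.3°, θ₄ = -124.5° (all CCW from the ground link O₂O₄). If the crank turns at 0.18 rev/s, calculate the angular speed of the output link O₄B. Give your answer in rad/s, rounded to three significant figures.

ω₂ = 1.131 rad/s (from 0.18 rev/s).
Differentiating the loop-closure r₂e^{iθ₂}+r₃e^{iθ₃}=r₁+r₄e^{iθ₄} gives r₂ω₂e^{iθ₂}+r₃ω₃e^{iθ₃}=r₄ω₄e^{iθ₄}.
Eliminating the other unknown: ω₄ = r₂ω₂ sin(θ₂−θ₃) / [r₄ sin(θ₄−θ₃)].
Numerator sine = -0.29737; denominator sine = -0.80073.
Result = 0.0459·1.131·(-0.29737) / (0.1545·(-0.80073)) = +0.12478 rad/s; magnitude 0.12478 rad/s.

0.125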